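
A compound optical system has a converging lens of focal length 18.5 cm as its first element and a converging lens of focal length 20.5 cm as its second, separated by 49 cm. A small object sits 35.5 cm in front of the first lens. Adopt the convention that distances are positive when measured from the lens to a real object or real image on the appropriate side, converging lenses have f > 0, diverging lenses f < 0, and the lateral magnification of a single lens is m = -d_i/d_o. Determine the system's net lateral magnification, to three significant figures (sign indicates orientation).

-2.20

Lens 1: 1/d_i1 = 1/f_1 - 1/d_o1 = 1/18.5 - 1/35.5 = 0.02589 cm^-1, so d_i1 = 38.632 cm.
m_1 = -(38.632)/35.5 = -1.0882.
The intermediate image is 38.632 cm to the right of lens 1, so d_o2 = L - d_i1 = 49 - 38.632 = 10.368 cm.
Lens 2: 1/d_i2 = 1/f_2 - 1/d_o2 = 1/20.5 - 1/(10.368) = -0.04767 cm^-1, so d_i2 = -20.976 cm.
m_2 = -(-20.976)/(10.368) = 2.0232.
Overall magnification: m = m_1 m_2 = -2.2017.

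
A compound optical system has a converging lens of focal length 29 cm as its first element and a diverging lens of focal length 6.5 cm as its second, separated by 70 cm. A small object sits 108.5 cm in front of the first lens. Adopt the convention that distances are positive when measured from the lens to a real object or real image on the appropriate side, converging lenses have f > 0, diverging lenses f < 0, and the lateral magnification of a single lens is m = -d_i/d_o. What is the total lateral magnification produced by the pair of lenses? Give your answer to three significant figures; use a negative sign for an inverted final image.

Lens 1: 1/d_i1 = 1/f_1 - 1/d_o1 = 1/29 - 1/108.5 = 0.02527 cm^-1, so d_i1 = 39.579 cm.
m_1 = -(39.579)/108.5 = -0.3648.
The intermediate image is 39.579 cm to the right of lens 1, so d_o2 = L - d_i1 = 70 - 39.579 = 30.421 cm.
Lens 2: 1/d_i2 = 1/f_2 - 1/d_o2 = 1/(-6.5) - 1/(30.421) = -0.18672 cm^-1, so d_i2 = -5.356 cm.
m_2 = -(-5.356)/(30.421) = 0.1760.
The system's lateral magnification is m_1 m_2 = (-0.3648)(0.1760) = -0.0642.

-0.0642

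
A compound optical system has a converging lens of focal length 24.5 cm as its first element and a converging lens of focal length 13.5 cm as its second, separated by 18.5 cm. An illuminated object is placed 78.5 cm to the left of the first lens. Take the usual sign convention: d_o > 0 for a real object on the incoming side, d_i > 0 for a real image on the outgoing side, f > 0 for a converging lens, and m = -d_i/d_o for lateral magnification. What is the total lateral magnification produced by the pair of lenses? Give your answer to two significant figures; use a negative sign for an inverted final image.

Applying the thin-lens equation to the first lens, 1/24.5 = 1/78.5 + 1/d_i1, which gives d_i1 = 35.616 cm.
Its lateral magnification is m_1 = -d_i1/d_o1 = -(35.616)/78.5 = -0.4537.
Since 35.616 cm > 18.5 cm, the first image lies past the second lens and serves as a virtual object: d_o2 = L - d_i1 = -17.116 cm.
Applying the thin-lens equation again with f_2 = 13.5 cm and d_o2 = -17.116 cm gives d_i2 = 7.547 cm.
m_2 = -(7.547)/(-17.116) = 0.4409.
The system's lateral magnification is m_1 m_2 = (-0.4537)(0.4409) = -0.2001.

-0.20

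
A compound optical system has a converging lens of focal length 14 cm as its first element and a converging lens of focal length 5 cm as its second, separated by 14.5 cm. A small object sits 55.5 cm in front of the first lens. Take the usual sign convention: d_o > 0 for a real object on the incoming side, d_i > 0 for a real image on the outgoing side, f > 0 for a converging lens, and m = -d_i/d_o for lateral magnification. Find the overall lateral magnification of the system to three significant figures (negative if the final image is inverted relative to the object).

Lens 1: 1/d_i1 = 1/f_1 - 1/d_o1 = 1/14 - 1/55.5 = 0.05341 cm^-1, so d_i1 = 18.723 cm.
m_1 = -(18.723)/55.5 = -0.3373.
This image would form 18.723 cm past lens 1, i.e. 4.223 cm beyond lens 2, so it is a virtual object for lens 2: d_o2 = 14.5 - 18.723 = -4.223 cm.
Lens 2: 1/d_i2 = 1/f_2 - 1/d_o2 = 1/5 - 1/(-4.223) = 0.43680 cm^-1, so d_i2 = 2.289 cm.
m_2 = -(2.289)/(-4.223) = 0.5421.
Overall magnification: m = m_1 m_2 = -0.1829.

-0.183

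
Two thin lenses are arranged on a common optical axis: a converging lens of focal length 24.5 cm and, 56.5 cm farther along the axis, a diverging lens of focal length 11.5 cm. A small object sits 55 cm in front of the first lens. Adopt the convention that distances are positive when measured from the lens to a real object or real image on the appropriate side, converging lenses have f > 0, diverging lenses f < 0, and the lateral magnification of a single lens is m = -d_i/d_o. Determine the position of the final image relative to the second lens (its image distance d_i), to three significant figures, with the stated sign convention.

Lens 1: 1/d_i1 = 1/f_1 - 1/d_o1 = 1/24.5 - 1/55 = 0.02263 cm^-1, so d_i1 = 44.180 cm.
That image sits 12.320 cm in front of the second lens, so d_o2 = 12.320 cm.
Lens 2: 1/d_i2 = 1/f_2 - 1/d_o2 = 1/(-11.5) - 1/(12.320) = -0.16813 cm^-1, so d_i2 = -5.948 cm.

-5.95 cm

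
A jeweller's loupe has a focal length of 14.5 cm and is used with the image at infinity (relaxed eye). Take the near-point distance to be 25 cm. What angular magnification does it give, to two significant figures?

1.7

M = D/f = 25/14.5 = 1.724.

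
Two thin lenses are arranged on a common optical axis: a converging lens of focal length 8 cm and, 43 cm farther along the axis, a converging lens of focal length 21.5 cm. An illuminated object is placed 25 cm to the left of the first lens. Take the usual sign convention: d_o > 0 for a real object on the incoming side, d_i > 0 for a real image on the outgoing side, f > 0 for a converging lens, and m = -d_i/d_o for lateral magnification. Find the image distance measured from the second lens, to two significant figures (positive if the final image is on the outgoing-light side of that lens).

69 cm

Applying the thin-lens equation to the first lens, 1/8 = 1/25 + 1/d_i1, which gives d_i1 = 11.765 cm.
The intermediate image is 11.765 cm to the right of lens 1, so d_o2 = L - d_i1 = 43 - 11.765 = 31.235 cm.
Applying the thin-lens equation again with f_2 = 21.5 cm and d_o2 = 31.235 cm gives d_i2 = 68.982 cm.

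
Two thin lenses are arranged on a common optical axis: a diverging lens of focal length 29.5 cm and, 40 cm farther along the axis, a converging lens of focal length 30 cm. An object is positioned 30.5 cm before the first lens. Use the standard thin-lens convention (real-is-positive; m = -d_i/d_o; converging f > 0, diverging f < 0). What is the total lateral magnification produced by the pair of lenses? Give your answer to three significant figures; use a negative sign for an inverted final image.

-0.590

Applying the thin-lens equation to the first lens, 1/(-29.5) = 1/30.5 + 1/d_i1, which gives d_i1 = -14.996 cm.
Its lateral magnification is m_1 = -d_i1/d_o1 = -(-14.996)/30.5 = 0.4917.
The intermediate image is virtual, 14.996 cm to the left of lens 1, so d_o2 = L - d_i1 = 40 - (-14.996) = 54.996 cm.
Applying the thin-lens equation again with f_2 = 30 cm and d_o2 = 54.996 cm gives d_i2 = 66.006 cm.
m_2 = -(66.006)/(54.996) = -1.2002.
Overall magnification: m = m_1 m_2 = -0.5901.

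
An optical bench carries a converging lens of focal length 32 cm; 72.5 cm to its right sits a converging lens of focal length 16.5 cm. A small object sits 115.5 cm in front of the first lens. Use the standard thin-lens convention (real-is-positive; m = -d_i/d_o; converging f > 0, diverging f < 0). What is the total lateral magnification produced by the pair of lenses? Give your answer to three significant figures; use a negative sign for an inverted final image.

Applying the thin-lens equation to the first lens, 1/32 = 1/115.5 + 1/d_i1, which gives d_i1 = 44.263 cm.
Its lateral magnification is m_1 = -d_i1/d_o1 = -(44.263)/115.5 = -0.3832.
Object distance for lens 2: d_o2 = 72.5 - 44.263 = 28.237 cm.
Applying the thin-lens equation again with f_2 = 16.5 cm and d_o2 = 28.237 cm gives d_i2 = 39.697 cm.
m_2 = -(39.697)/(28.237) = -1.4059.
Total m = m_1 x m_2 = (-0.3832)(-1.4059) = 0.5388.

0.539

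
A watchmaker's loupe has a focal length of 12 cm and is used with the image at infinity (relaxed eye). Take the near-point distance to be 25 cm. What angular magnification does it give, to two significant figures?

2.1

M = D/f = 25/12 = 2.083.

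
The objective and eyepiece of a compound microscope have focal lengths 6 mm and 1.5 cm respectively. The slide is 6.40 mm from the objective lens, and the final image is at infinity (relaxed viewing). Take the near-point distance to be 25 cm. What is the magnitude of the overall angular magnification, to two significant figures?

Convert to cm: f_obj = 6 mm = 0.6 cm; d_o = 6.40 mm = 0.64 cm.
Objective: 1/d_i = 1/f_obj - 1/d_o = 1/0.6 - 1/0.64 = 0.10417 cm^-1, so d_i = 9.600 cm.
m_obj = -d_i/d_o = -9.600/0.64 = -15.000.
Eyepiece angular magnification (image at infinity): M_eye = D/f_e = 25/1.5 = 16.667.
Overall M = m_obj x M_eye = (-15.000)(16.667) = -250.00.
|M| = 250.00.

250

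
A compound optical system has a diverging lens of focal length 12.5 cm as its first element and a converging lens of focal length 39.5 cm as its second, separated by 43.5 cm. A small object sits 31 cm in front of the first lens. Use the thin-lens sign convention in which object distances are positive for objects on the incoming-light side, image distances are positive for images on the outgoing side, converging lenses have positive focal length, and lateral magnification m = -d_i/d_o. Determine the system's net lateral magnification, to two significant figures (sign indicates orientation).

Lens 1: 1/d_i1 = 1/f_1 - 1/d_o1 = 1/(-12.5) - 1/31 = -0.11226 cm^-1, so d_i1 = -8.908 cm.
m_1 = -(-8.908)/31 = 0.2874.
With d_i1 < 0 the first image is virtual and lies on the object side; the object distance for lens 2 is d_o2 = 43.5 - (-8.908) = 52.408 cm.
Lens 2: 1/d_i2 = 1/f_2 - 1/d_o2 = 1/39.5 - 1/(52.408) = 0.00624 cm^-1, so d_i2 = 160.374 cm.
m_2 = -(160.374)/(52.408) = -3.0601.
Total m = m_1 x m_2 = (0.2874)(-3.0601) = -0.8793.

-0.88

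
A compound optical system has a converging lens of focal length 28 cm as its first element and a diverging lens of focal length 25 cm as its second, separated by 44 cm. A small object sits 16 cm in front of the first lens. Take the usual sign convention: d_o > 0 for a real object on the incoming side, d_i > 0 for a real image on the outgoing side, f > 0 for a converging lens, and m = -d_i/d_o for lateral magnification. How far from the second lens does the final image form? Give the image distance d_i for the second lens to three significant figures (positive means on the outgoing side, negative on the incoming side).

First lens: d_i1 = 1/(1/28 - 1/16) = -37.333 cm.
The intermediate image is virtual, 37.333 cm to the left of lens 1, so d_o2 = L - d_i1 = 44 - (-37.333) = 81.333 cm.
Second lens: d_i2 = 1/(1/(-25) - 1/(81.333)) = -19.122 cm.

-19.1 cm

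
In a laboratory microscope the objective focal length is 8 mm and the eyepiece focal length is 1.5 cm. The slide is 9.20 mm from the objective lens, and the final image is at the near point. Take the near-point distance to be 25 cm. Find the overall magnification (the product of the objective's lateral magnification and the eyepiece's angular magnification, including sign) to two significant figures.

-120

Convert to cm: f_obj = 8 mm = 0.8 cm; d_o = 9.20 mm = 0.92 cm.
Objective: 1/d_i = 1/f_obj - 1/d_o = 1/0.8 - 1/0.92 = 0.16304 cm^-1, so d_i = 6.133 cm.
m_obj = -d_i/d_o = -6.133/0.92 = -6.667.
Eyepiece angular magnification (image at near point): M_eye = 1 + D/f_e = 1 + 25/1.5 = 17.667.
Overall M = m_obj x M_eye = (-6.667)(17.667) = -117.78.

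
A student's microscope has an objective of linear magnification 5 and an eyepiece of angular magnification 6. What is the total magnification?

The overall magnification of a compound microscope is the product of the objective and eyepiece magnifications:
M = M_obj x M_eye = 5 x 6 = 30.

30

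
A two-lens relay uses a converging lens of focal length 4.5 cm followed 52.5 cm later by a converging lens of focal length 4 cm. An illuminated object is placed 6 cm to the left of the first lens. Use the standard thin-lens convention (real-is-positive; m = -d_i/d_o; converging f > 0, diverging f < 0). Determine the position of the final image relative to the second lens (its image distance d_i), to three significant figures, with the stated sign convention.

Lens 1: 1/d_i1 = 1/f_1 - 1/d_o1 = 1/4.5 - 1/6 = 0.05556 cm^-1, so d_i1 = 18.000 cm.
Object distance for lens 2: d_o2 = 52.5 - 18.000 = 34.500 cm.
Lens 2: 1/d_i2 = 1/f_2 - 1/d_o2 = 1/4 - 1/(34.500) = 0.22101 cm^-1, so d_i2 = 4.525 cm.

4.52 cm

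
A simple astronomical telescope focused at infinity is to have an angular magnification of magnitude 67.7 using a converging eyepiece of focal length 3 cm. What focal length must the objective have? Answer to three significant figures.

|M| = f_obj/|f_eye|, so f_obj = |M| x |f_eye| = 67.7 x 3 = 203.100 cm.

203 cm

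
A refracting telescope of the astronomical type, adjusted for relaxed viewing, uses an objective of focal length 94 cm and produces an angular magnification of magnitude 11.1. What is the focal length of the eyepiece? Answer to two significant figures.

8.5 cm

|M| = f_obj/f_eye, so f_eye = f_obj/|M| = 94/11.1 = 8.468 cm.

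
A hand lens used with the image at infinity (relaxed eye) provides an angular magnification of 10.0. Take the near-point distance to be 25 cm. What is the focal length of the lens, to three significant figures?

2.50 cm

For the image at infinity, M = D/f.
f = D/M = 25/10.0 = 2.500 cm.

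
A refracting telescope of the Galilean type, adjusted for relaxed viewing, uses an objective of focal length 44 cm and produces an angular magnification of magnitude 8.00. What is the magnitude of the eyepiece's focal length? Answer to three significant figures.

5.50 cm

|M| = f_obj/|f_eye|, so |f_eye| = f_obj/|M| = 44/8.0 = 5.500 cm.
(The eyepiece is diverging, so its signed focal length is -5.500 cm.)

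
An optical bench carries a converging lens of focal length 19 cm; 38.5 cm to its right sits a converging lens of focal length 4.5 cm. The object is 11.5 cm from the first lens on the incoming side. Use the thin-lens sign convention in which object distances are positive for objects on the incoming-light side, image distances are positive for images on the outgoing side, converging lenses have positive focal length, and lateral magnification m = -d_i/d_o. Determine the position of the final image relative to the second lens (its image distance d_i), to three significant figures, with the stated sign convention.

First lens: d_i1 = 1/(1/19 - 1/11.5) = -29.133 cm.
With d_i1 < 0 the first image is virtual and lies on the object side; the object distance for lens 2 is d_o2 = 38.5 - (-29.133) = 67.633 cm.
Second lens: d_i2 = 1/(1/4.5 - 1/(67.633)) = 4.821 cm.

4.82 cm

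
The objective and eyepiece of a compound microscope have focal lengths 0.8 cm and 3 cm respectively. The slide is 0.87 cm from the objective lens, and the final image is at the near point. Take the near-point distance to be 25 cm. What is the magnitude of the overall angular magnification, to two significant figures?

Objective: 1/d_i = 1/f_obj - 1/d_o = 1/0.8 - 1/0.87 = 0.10057 cm^-1, so d_i = 9.943 cm.
m_obj = -d_i/d_o = -9.943/0.87 = -11.429.
Eyepiece angular magnification (image at near point): M_eye = 1 + D/f_e = 1 + 25/3 = 9.333.
Overall M = m_obj x M_eye = (-11.429)(9.333) = -106.67.
|M| = 106.67.

110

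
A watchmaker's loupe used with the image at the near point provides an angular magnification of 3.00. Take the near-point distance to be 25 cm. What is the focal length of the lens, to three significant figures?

For the image at the near point, M = 1 + D/f.
f = D/(M - 1) = 25/(3.0 - 1) = 12.500 cm.

12.5 cm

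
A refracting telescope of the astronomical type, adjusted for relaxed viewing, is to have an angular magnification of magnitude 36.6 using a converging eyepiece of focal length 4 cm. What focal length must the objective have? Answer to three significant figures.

|M| = f_obj/|f_eye|, so f_obj = |M| x |f_eye| = 36.6 x 4 = 146.400 cm.

146 cm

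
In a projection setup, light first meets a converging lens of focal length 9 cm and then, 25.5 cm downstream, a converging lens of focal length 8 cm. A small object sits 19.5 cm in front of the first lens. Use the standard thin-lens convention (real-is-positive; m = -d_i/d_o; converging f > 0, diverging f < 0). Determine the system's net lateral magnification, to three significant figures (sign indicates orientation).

Applying the thin-lens equation to the first lens, 1/9 = 1/19.5 + 1/d_i1, which gives d_i1 = 16.714 cm.
Its lateral magnification is m_1 = -d_i1/d_o1 = -(16.714)/19.5 = -0.8571.
Object distance for lens 2: d_o2 = 25.5 - 16.714 = 8.786 cm.
Applying the thin-lens equation again with f_2 = 8 cm and d_o2 = 8.786 cm gives d_i2 = 89.455 cm.
m_2 = -(89.455)/(8.786) = -10.1818.
Total m = m_1 x m_2 = (-0.8571)(-10.1818) = 8.7273.

8.73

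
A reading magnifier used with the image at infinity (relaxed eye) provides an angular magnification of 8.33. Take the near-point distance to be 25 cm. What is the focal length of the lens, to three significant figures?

3.00 cm

For the image at infinity, M = D/f.
f = D/M = 25/8.33 = 3.001 cm.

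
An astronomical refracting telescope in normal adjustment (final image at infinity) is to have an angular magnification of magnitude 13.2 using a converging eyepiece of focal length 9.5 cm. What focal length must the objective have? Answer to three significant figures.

125 cm

|M| = f_obj/|f_eye|, so f_obj = |M| x |f_eye| = 13.2 x 9.5 = 125.400 cm.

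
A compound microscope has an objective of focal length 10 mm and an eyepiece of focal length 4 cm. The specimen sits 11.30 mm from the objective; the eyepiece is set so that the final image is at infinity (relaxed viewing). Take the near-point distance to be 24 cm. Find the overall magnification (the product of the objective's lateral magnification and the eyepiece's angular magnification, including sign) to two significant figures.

Convert to cm: f_obj = 10 mm = 1 cm; d_o = 11.30 mm = 1.13 cm.
Objective: 1/d_i = 1/f_obj - 1/d_o = 1/1 - 1/1.13 = 0.11504 cm^-1, so d_i = 8.692 cm.
m_obj = -d_i/d_o = -8.692/1.13 = -7.692.
Eyepiece angular magnification (image at infinity): M_eye = D/f_e = 24/4 = 6.000.
Overall M = m_obj x M_eye = (-7.692)(6.000) = -46.15.

-46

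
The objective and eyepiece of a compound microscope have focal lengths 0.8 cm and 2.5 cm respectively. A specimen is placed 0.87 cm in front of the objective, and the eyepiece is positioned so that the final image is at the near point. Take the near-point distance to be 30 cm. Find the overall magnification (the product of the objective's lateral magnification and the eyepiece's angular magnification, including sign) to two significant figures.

-150

Objective: 1/d_i = 1/f_obj - 1/d_o = 1/0.8 - 1/0.87 = 0.10057 cm^-1, so d_i = 9.943 cm.
m_obj = -d_i/d_o = -9.943/0.87 = -11.429.
Eyepiece angular magnification (image at near point): M_eye = 1 + D/f_e = 1 + 30/2.5 = 13.000.
Overall M = m_obj x M_eye = (-11.429)(13.000) = -148.57.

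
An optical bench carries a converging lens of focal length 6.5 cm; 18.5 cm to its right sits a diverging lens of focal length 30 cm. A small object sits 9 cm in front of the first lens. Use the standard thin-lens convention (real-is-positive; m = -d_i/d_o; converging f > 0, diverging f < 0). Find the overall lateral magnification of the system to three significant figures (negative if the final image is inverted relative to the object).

-3.11

First lens: d_i1 = 1/(1/6.5 - 1/9) = 23.400 cm.
m_1 = -(23.400)/9 = -2.6000.
This image would form 23.400 cm past lens 1, i.e. 4.900 cm beyond lens 2, so it is a virtual object for lens 2: d_o2 = 18.5 - 23.400 = -4.900 cm.
Second lens: d_i2 = 1/(1/(-30) - 1/(-4.900)) = 5.857 cm.
m_2 = -(5.857)/(-4.900) = 1.1952.
Overall magnification: m = m_1 m_2 = -3.1076.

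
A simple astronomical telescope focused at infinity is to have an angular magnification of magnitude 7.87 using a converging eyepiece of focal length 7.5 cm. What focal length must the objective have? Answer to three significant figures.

|M| = f_obj/|f_eye|, so f_obj = |M| x |f_eye| = 7.87 x 7.5 = 59.025 cm.

59.0 cm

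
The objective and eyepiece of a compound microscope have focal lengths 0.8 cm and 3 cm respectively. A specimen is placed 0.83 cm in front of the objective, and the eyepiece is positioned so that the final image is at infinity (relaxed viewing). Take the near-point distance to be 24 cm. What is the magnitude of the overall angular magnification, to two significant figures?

210

Objective: 1/d_i = 1/f_obj - 1/d_o = 1/0.8 - 1/0.83 = 0.04518 cm^-1, so d_i = 22.133 cm.
m_obj = -d_i/d_o = -22.133/0.83 = -26.667.
Eyepiece angular magnification (image at infinity): M_eye = D/f_e = 24/3 = 8.000.
Overall M = m_obj x M_eye = (-26.667)(8.000) = -213.33.
|M| = 213.33.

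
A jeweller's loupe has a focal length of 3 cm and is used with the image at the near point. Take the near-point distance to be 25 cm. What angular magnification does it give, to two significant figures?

9.3

M = 1 + D/f = 1 + 25/3 = 9.333.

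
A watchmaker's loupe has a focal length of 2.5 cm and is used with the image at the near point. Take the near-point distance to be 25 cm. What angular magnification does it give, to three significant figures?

M = 1 + D/f = 1 + 25/2.5 = 11.000.

11.0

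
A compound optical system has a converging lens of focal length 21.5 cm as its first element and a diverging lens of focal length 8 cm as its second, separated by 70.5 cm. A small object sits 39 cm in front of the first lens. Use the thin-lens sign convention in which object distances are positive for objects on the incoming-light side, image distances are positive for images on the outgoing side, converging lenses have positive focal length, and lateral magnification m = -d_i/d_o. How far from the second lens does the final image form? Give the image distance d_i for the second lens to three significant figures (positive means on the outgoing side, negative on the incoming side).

-5.91 cm

Applying the thin-lens equation to the first lens, 1/21.5 = 1/39 + 1/d_i1, which gives d_i1 = 47.914 cm.
That image sits 22.586 cm in front of the second lens, so d_o2 = 22.586 cm.
Applying the thin-lens equation again with f_2 = -8 cm and d_o2 = 22.586 cm gives d_i2 = -5.908 cm.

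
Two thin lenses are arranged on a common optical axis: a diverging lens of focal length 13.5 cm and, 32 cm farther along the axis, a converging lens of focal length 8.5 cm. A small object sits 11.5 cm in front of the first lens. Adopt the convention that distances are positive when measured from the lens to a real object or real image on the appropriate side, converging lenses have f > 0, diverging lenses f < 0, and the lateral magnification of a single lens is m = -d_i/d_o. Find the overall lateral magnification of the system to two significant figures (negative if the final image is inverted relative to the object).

-0.15

Applying the thin-lens equation to the first lens, 1/(-13.5) = 1/11.5 + 1/d_i1, which gives d_i1 = -6.210 cm.
Its lateral magnification is m_1 = -d_i1/d_o1 = -(-6.210)/11.5 = 0.5400.
The intermediate image is virtual, 6.210 cm to the left of lens 1, so d_o2 = L - d_i1 = 32 - (-6.210) = 38.210 cm.
Applying the thin-lens equation again with f_2 = 8.5 cm and d_o2 = 38.210 cm gives d_i2 = 10.932 cm.
m_2 = -(10.932)/(38.210) = -0.2861.
Overall magnification: m = m_1 m_2 = -0.1545.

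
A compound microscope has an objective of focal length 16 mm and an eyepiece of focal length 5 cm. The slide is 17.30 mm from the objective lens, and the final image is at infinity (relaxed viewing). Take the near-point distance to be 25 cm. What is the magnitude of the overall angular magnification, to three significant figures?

Convert to cm: f_obj = 16 mm = 1.6 cm; d_o = 17.30 mm = 1.73 cm.
Objective: 1/d_i = 1/f_obj - 1/d_o = 1/1.6 - 1/1.73 = 0.04697 cm^-1, so d_i = 21.292 cm.
m_obj = -d_i/d_o = -21.292/1.73 = -12.308.
Eyepiece angular magnification (image at infinity): M_eye = D/f_e = 25/5 = 5.000.
Overall M = m_obj x M_eye = (-12.308)(5.000) = -61.54.
|M| = 61.54.

61.5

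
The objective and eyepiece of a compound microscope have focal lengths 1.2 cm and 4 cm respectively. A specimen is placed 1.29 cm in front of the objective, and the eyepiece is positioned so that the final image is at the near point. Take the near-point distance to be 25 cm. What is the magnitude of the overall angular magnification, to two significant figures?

97

Objective: 1/d_i = 1/f_obj - 1/d_o = 1/1.2 - 1/1.29 = 0.05814 cm^-1, so d_i = 17.200 cm.
m_obj = -d_i/d_o = -17.200/1.29 = -13.333.
Eyepiece angular magnification (image at near point): M_eye = 1 + D/f_e = 1 + 25/4 = 7.250.
Overall M = m_obj x M_eye = (-13.333)(7.250) = -96.67.
|M| = 96.67.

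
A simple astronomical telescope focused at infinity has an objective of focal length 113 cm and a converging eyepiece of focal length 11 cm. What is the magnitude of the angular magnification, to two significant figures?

10

|M| = f_obj/|f_eye| = 113/11 = 10.273.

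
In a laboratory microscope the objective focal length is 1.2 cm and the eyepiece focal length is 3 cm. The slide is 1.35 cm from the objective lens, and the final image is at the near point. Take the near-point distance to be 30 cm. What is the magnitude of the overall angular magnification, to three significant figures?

88.0

Objective: 1/d_i = 1/f_obj - 1/d_o = 1/1.2 - 1/1.35 = 0.09259 cm^-1, so d_i = 10.800 cm.
m_obj = -d_i/d_o = -10.800/1.35 = -8.000.
Eyepiece angular magnification (image at near point): M_eye = 1 + D/f_e = 1 + 30/3 = 11.000.
Overall M = m_obj x M_eye = (-8.000)(11.000) = -88.00.
|M| = 88.00.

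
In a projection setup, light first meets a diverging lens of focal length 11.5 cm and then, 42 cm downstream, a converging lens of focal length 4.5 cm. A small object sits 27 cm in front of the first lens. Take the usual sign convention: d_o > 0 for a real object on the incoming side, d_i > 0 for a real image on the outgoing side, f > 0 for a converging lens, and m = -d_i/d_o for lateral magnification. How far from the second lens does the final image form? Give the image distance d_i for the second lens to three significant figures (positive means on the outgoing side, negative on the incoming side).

4.94 cm

Lens 1: 1/d_i1 = 1/f_1 - 1/d_o1 = 1/(-11.5) - 1/27 = -0.12399 cm^-1, so d_i1 = -8.065 cm.
The intermediate image is virtual, 8.065 cm to the left of lens 1, so d_o2 = L - d_i1 = 42 - (-8.065) = 50.065 cm.
Lens 2: 1/d_i2 = 1/f_2 - 1/d_o2 = 1/4.5 - 1/(50.065) = 0.20225 cm^-1, so d_i2 = 4.944 cm.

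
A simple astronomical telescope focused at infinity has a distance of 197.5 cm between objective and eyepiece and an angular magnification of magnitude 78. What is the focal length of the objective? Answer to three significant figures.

In normal adjustment the tube length equals f_obj + f_eye and |M| = f_obj/f_eye.
So f_obj = 78 f_eye and 78 f_eye + f_eye = 197.5 cm, giving f_eye = 197.5/79 = 2.500 cm and f_obj = 195.000 cm.

195 cm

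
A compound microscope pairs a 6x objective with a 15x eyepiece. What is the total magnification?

90

The overall magnification of a compound microscope is the product of the objective and eyepiece magnifications:
M = M_obj x M_eye = 6 x 15 = 90.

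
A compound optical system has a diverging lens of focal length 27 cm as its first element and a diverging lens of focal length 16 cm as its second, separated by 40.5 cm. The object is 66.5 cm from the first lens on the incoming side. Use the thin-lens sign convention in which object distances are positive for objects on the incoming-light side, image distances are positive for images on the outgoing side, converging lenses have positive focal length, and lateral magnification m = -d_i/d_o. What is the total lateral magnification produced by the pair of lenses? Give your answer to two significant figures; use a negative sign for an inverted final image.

Lens 1: 1/d_i1 = 1/f_1 - 1/d_o1 = 1/(-27) - 1/66.5 = -0.05207 cm^-1, so d_i1 = -19.203 cm.
m_1 = -(-19.203)/66.5 = 0.2888.
With d_i1 < 0 the first image is virtual and lies on the object side; the object distance for lens 2 is d_o2 = 40.5 - (-19.203) = 59.703 cm.
Lens 2: 1/d_i2 = 1/f_2 - 1/d_o2 = 1/(-16) - 1/(59.703) = -0.07925 cm^-1, so d_i2 = -12.618 cm.
m_2 = -(-12.618)/(59.703) = 0.2114.
Total m = m_1 x m_2 = (0.2888)(0.2114) = 0.0610.

0.061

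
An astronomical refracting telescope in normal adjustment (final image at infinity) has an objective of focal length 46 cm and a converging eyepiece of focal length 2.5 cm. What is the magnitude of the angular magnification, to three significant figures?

|M| = f_obj/|f_eye| = 46/2.5 = 18.400.

18.4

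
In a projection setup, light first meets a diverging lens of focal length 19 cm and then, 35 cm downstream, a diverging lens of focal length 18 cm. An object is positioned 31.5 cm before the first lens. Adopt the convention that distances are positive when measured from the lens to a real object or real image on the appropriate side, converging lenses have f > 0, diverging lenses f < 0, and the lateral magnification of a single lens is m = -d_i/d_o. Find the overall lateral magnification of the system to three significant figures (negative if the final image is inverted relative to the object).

0.104

Applying the thin-lens equation to the first lens, 1/(-19) = 1/31.5 + 1/d_i1, which gives d_i1 = -11.851 cm.
Its lateral magnification is m_1 = -d_i1/d_o1 = -(-11.851)/31.5 = 0.3762.
The intermediate image is virtual, 11.851 cm to the left of lens 1, so d_o2 = L - d_i1 = 35 - (-11.851) = 46.851 cm.
Applying the thin-lens equation again with f_2 = -18 cm and d_o2 = 46.851 cm gives d_i2 = -13.004 cm.
m_2 = -(-13.004)/(46.851) = 0.2776.
The system's lateral magnification is m_1 m_2 = (0.3762)(0.2776) = 0.1044.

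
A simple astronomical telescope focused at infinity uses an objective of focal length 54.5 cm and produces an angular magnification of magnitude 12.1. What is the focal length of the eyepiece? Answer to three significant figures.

|M| = f_obj/f_eye, so f_eye = f_obj/|M| = 54.5/12.1 = 4.504 cm.

4.50 cm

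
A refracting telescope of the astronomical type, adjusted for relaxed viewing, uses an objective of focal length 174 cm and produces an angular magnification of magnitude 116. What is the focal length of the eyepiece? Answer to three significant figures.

|M| = f_obj/f_eye, so f_eye = f_obj/|M| = 174/116.0 = 1.500 cm.

1.50 cm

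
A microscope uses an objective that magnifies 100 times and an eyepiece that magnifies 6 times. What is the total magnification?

600

The overall magnification of a compound microscope is the product of the objective and eyepiece magnifications:
M = M_obj x M_eye = 100 x 6 = 600.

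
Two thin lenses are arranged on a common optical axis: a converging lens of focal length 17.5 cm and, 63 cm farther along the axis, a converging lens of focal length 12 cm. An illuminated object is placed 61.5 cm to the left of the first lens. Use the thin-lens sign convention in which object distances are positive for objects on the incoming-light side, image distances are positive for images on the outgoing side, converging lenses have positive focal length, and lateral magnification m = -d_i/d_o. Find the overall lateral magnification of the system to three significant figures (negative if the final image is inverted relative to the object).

First lens: d_i1 = 1/(1/17.5 - 1/61.5) = 24.460 cm.
m_1 = -(24.460)/61.5 = -0.3977.
Object distance for lens 2: d_o2 = 63 - 24.460 = 38.540 cm.
Second lens: d_i2 = 1/(1/12 - 1/(38.540)) = 17.426 cm.
m_2 = -(17.426)/(38.540) = -0.4522.
The system's lateral magnification is m_1 m_2 = (-0.3977)(-0.4522) = 0.1798.

0.180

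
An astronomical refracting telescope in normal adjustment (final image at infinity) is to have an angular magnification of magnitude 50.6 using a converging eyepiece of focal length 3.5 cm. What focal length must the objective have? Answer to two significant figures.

|M| = f_obj/|f_eye|, so f_obj = |M| x |f_eye| = 50.6 x 3.5 = 177.100 cm.

180 cm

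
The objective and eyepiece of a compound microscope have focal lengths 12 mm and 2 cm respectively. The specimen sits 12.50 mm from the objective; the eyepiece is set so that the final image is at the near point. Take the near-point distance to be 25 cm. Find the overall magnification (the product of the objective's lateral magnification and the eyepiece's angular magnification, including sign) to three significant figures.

Convert to cm: f_obj = 12 mm = 1.2 cm; d_o = 12.50 mm = 1.25 cm.
Objective: 1/d_i = 1/f_obj - 1/d_o = 1/1.2 - 1/1.25 = 0.03333 cm^-1, so d_i = 30.000 cm.
m_obj = -d_i/d_o = -30.000/1.25 = -24.000.
Eyepiece angular magnification (image at near point): M_eye = 1 + D/f_e = 1 + 25/2 = 13.500.
Overall M = m_obj x M_eye = (-24.000)(13.500) = -324.00.

-324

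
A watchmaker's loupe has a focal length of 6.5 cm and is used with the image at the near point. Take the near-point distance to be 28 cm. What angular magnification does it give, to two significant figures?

M = 1 + D/f = 1 + 28/6.5 = 5.308.

5.3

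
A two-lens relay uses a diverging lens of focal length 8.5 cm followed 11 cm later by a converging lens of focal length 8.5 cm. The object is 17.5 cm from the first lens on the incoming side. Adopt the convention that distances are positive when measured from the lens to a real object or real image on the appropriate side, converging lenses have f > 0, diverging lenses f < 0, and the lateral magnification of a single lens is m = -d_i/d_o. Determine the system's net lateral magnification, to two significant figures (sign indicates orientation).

Lens 1: 1/d_i1 = 1/f_1 - 1/d_o1 = 1/(-8.5) - 1/17.5 = -0.17479 cm^-1, so d_i1 = -5.721 cm.
m_1 = -(-5.721)/17.5 = 0.3269.
With d_i1 < 0 the first image is virtual and lies on the object side; the object distance for lens 2 is d_o2 = 11 - (-5.721) = 16.721 cm.
Lens 2: 1/d_i2 = 1/f_2 - 1/d_o2 = 1/8.5 - 1/(16.721) = 0.05784 cm^-1, so d_i2 = 17.288 cm.
m_2 = -(17.288)/(16.721) = -1.0339.
The system's lateral magnification is m_1 m_2 = (0.3269)(-1.0339) = -0.3380.

-0.34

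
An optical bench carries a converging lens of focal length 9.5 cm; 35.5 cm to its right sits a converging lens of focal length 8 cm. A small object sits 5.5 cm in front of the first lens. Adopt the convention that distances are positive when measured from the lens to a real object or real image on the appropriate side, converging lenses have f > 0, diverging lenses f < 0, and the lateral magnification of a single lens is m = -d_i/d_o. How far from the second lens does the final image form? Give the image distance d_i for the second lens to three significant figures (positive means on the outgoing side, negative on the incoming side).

9.58 cm

Lens 1: 1/d_i1 = 1/f_1 - 1/d_o1 = 1/9.5 - 1/5.5 = -0.07656 cm^-1, so d_i1 = -13.062 cm.
The intermediate image is virtual, 13.062 cm to the left of lens 1, so d_o2 = L - d_i1 = 35.5 - (-13.062) = 48.562 cm.
Lens 2: 1/d_i2 = 1/f_2 - 1/d_o2 = 1/8 - 1/(48.562) = 0.10441 cm^-1, so d_i2 = 9.578 cm.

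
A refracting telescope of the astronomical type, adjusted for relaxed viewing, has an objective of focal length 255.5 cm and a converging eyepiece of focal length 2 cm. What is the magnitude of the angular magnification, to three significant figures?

128

|M| = f_obj/|f_eye| = 255.5/2 = 127.750.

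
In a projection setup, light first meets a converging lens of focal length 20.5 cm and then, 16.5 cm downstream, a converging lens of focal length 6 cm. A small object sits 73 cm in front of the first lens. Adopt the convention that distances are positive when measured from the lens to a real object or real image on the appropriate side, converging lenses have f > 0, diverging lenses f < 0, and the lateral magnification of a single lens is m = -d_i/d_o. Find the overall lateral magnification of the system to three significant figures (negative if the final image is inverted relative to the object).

Lens 1: 1/d_i1 = 1/f_1 - 1/d_o1 = 1/20.5 - 1/73 = 0.03508 cm^-1, so d_i1 = 28.505 cm.
m_1 = -(28.505)/73 = -0.3905.
This image would form 28.505 cm past lens 1, i.e. 12.005 cm beyond lens 2, so it is a virtual object for lens 2: d_o2 = 16.5 - 28.505 = -12.005 cm.
Lens 2: 1/d_i2 = 1/f_2 - 1/d_o2 = 1/6 - 1/(-12.005) = 0.24997 cm^-1, so d_i2 = 4.001 cm.
m_2 = -(4.001)/(-12.005) = 0.3332.
Overall magnification: m = m_1 m_2 = -0.1301.

-0.130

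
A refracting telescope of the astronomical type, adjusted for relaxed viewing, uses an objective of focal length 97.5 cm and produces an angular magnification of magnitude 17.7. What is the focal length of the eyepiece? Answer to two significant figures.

|M| = f_obj/f_eye, so f_eye = f_obj/|M| = 97.5/17.7 = 5.508 cm.

5.5 cm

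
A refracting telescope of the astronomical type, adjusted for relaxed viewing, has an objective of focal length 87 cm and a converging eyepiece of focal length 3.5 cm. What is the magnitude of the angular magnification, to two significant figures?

|M| = f_obj/|f_eye| = 87/3.5 = 24.857.

25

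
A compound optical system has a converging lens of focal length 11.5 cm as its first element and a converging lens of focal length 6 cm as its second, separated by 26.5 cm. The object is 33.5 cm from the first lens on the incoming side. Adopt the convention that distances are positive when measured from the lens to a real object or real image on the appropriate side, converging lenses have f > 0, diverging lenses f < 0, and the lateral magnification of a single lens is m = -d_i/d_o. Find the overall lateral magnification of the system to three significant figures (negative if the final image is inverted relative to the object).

1.05

Lens 1: 1/d_i1 = 1/f_1 - 1/d_o1 = 1/11.5 - 1/33.5 = 0.05711 cm^-1, so d_i1 = 17.511 cm.
m_1 = -(17.511)/33.5 = -0.5227.
The intermediate image is 17.511 cm to the right of lens 1, so d_o2 = L - d_i1 = 26.5 - 17.511 = 8.989 cm.
Lens 2: 1/d_i2 = 1/f_2 - 1/d_o2 = 1/6 - 1/(8.989) = 0.05542 cm^-1, so d_i2 = 18.046 cm.
m_2 = -(18.046)/(8.989) = -2.0076.
Overall magnification: m = m_1 m_2 = 1.0494.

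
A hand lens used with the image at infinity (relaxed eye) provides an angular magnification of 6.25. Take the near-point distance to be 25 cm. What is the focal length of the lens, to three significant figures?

4.00 cm

For the image at infinity, M = D/f.
f = D/M = 25/6.25 = 4.000 cm.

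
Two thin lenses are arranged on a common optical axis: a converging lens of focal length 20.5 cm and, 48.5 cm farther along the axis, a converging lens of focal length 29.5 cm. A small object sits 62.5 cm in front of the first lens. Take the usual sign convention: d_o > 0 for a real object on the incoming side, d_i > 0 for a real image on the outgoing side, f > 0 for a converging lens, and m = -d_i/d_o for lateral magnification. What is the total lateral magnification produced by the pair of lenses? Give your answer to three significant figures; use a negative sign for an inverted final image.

Applying the thin-lens equation to the first lens, 1/20.5 = 1/62.5 + 1/d_i1, which gives d_i1 = 30.506 cm.
Its lateral magnification is m_1 = -d_i1/d_o1 = -(30.506)/62.5 = -0.4881.
That image sits 17.994 cm in front of the second lens, so d_o2 = 17.994 cm.
Applying the thin-lens equation again with f_2 = 29.5 cm and d_o2 = 17.994 cm gives d_i2 = -46.135 cm.
m_2 = -(-46.135)/(17.994) = 2.5639.
Total m = m_1 x m_2 = (-0.4881)(2.5639) = -1.2514.

-1.25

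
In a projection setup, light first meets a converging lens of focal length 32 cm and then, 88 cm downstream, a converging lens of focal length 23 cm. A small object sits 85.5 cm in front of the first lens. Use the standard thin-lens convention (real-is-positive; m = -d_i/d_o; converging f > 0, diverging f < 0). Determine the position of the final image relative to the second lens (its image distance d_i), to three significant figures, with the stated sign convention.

61.2 cm

First lens: d_i1 = 1/(1/32 - 1/85.5) = 51.140 cm.
The intermediate image is 51.140 cm to the right of lens 1, so d_o2 = L - d_i1 = 88 - 51.140 = 36.860 cm.
Second lens: d_i2 = 1/(1/23 - 1/(36.860)) = 61.168 cm.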